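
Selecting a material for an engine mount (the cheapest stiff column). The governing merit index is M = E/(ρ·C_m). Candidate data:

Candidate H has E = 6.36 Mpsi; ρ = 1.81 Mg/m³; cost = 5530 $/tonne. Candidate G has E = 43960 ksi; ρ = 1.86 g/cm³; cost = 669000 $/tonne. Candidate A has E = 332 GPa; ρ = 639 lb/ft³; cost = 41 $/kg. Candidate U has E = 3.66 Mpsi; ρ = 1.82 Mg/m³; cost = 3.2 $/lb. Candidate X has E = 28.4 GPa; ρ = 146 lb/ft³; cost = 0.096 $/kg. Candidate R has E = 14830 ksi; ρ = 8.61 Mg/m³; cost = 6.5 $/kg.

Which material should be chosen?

After converting to SI:
  candidate H: E = 43.85 GPa, ρ = 1810 kg/m³, cost = 5.530 $/kg
  candidate G: E = 303.1 GPa, ρ = 1860 kg/m³, cost = 669.0 $/kg
  candidate A: E = 332.0 GPa, ρ = 10240 kg/m³, cost = 41.00 $/kg
  candidate U: E = 25.23 GPa, ρ = 1820 kg/m³, cost = 7.055 $/kg
  candidate X: E = 28.40 GPa, ρ = 2339 kg/m³, cost = 0.09600 $/kg
  candidate R: E = 102.2 GPa, ρ = 8610 kg/m³, cost = 6.500 $/kg
  candidate X: M = 126 MN·m per $
  candidate H: M = 4.38 MN·m per $
  candidate U: M = 1.97 MN·m per $
  candidate R: M = 1.83 MN·m per $
  candidate A: M = 0.791 MN·m per $
  candidate G: M = 0.244 MN·m per $
Candidate X has the largest M.

candidate X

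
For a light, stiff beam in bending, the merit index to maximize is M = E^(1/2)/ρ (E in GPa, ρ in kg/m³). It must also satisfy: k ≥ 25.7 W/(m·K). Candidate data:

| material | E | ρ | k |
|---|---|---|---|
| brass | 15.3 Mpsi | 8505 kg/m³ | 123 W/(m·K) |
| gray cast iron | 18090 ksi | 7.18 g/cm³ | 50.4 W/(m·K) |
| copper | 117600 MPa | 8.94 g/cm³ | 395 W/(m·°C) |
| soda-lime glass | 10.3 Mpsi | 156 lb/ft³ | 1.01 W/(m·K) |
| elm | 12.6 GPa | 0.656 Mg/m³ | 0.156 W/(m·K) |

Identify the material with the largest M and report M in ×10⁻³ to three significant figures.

gray cast iron, M = 1.56×10⁻³

Screen on constraints: k ≥ 25.7 W/(m·K). Survivors: brass, gray cast iron, copper.
Convert each candidate to consistent units, then evaluate M:
  brass: E = 105.5 GPa, ρ = 8505 kg/m³
  gray cast iron: E = 124.7 GPa, ρ = 7180 kg/m³
  copper: E = 117.6 GPa, ρ = 8940 kg/m³
  gray cast iron: M = 1.56×10⁻³
  copper: M = 1.21×10⁻³
  brass: M = 1.21×10⁻³
Highest index: gray cast iron.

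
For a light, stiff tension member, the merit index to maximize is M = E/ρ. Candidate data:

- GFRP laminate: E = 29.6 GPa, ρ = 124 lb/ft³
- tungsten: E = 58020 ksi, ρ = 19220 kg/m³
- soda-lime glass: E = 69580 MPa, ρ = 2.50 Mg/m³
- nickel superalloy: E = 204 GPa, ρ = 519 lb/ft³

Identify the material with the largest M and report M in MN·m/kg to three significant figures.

Putting every candidate on a common basis:
  GFRP laminate: E = 29.60 GPa, ρ = 1986 kg/m³
  tungsten: E = 400.0 GPa, ρ = 19220 kg/m³
  soda-lime glass: E = 69.58 GPa, ρ = 2500 kg/m³
  nickel superalloy: E = 204.0 GPa, ρ = 8314 kg/m³
  soda-lime glass: M = 27.8 MN·m/kg
  nickel superalloy: M = 24.5 MN·m/kg
  tungsten: M = 20.8 MN·m/kg
  GFRP laminate: M = 14.9 MN·m/kg
Highest index: soda-lime glass.

soda-lime glass, M = 27.8 MN·m/kg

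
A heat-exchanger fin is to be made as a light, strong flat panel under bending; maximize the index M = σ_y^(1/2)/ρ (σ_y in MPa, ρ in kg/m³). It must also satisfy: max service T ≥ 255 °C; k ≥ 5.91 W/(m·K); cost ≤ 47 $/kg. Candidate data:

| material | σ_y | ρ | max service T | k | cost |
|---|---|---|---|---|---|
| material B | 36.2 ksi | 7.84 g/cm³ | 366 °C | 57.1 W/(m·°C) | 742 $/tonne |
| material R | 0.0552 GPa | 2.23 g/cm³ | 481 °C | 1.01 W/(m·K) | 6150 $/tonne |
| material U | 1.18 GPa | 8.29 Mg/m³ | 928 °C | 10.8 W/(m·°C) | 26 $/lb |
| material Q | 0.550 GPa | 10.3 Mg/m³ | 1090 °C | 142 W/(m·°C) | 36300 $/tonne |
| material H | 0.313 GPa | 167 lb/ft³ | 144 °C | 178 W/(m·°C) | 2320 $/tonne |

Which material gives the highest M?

Screen on constraints: max service T ≥ 255 °C; k ≥ 5.91 W/(m·K); cost ≤ 47 $/kg. Survivors: material B, material Q.
Normalizing units and computing the index:
  material B: σ_y = 249.6 MPa, ρ = 7840 kg/m³
  material Q: σ_y = 550.0 MPa, ρ = 10300 kg/m³
  material Q: M = 2.28×10⁻³
  material B: M = 2.02×10⁻³
Highest index: material Q.

material Q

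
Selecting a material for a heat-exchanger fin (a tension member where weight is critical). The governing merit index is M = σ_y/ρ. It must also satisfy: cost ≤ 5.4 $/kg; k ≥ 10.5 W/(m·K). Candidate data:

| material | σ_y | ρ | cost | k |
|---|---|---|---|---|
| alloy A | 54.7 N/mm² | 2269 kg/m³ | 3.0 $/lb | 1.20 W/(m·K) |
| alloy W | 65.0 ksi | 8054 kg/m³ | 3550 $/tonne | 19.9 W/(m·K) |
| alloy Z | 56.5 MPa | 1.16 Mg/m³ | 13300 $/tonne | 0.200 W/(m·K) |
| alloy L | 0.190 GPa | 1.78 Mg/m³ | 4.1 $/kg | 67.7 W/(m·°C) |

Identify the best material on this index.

alloy L

Screen on constraints: cost ≤ 5.4 $/kg; k ≥ 10.5 W/(m·K). Survivors: alloy W, alloy L.
Convert each candidate to consistent units, then evaluate M:
  alloy W: σ_y = 448.2 MPa, ρ = 8054 kg/m³
  alloy L: σ_y = 190.0 MPa, ρ = 1780 kg/m³
  alloy L: M = 107 kN·m/kg
  alloy W: M = 55.6 kN·m/kg
Alloy L has the largest M.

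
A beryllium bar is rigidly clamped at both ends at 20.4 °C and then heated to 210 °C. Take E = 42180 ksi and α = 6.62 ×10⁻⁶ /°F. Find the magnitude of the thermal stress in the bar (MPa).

657 MPa

E = 42180 ksi = 290.8 GPa.
α = 6.62×10⁻⁶/°F × 9/5 = 11.9×10⁻⁶/K.
ΔT = 189.6 K. Constrained thermal stress σ = E·α·ΔT = 290.8×10³ MPa × 11.9×10⁻⁶ × 189.6 = 657 MPa (compressive).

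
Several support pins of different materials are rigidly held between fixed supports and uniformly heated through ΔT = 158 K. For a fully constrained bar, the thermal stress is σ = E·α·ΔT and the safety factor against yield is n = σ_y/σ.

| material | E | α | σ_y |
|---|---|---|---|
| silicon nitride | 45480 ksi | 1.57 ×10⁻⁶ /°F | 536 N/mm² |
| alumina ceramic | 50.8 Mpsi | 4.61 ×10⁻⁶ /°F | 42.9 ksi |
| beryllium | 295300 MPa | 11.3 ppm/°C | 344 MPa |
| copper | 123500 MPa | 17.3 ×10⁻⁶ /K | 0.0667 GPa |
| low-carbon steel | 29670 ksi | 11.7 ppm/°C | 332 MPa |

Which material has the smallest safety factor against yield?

With everything in SI (GPa, ×10⁻⁶/K, MPa):
  silicon nitride: E = 313.6, α = 2.83, σ_y = 536.0 → σ = 140 MPa, n = 3.83
  alumina ceramic: E = 350.3, α = 8.30, σ_y = 295.8 → σ = 459 MPa, n = 0.644
  beryllium: E = 295.3, α = 11.3, σ_y = 344.0 → σ = 527 MPa, n = 0.652
  copper: E = 123.5, α = 17.3, σ_y = 66.70 → σ = 338 MPa, n = 0.198
  low-carbon steel: E = 204.6, α = 11.7, σ_y = 332.0 → σ = 378 MPa, n = 0.878
The minimum is copper at n = 0.198.

copper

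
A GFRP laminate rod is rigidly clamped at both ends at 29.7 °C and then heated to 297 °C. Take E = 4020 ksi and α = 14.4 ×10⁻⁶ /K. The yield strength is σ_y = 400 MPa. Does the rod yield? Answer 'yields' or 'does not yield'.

E = 4020 ksi = 27.72 GPa.
ΔT = 267.3 K. Constrained thermal stress σ = E·α·ΔT = 27.72×10³ MPa × 14.4×10⁻⁶ × 267.3 = 107 MPa (compressive).
Compare to σ_y = 400 MPa: σ < σ_y, so it does not yield.

does not yield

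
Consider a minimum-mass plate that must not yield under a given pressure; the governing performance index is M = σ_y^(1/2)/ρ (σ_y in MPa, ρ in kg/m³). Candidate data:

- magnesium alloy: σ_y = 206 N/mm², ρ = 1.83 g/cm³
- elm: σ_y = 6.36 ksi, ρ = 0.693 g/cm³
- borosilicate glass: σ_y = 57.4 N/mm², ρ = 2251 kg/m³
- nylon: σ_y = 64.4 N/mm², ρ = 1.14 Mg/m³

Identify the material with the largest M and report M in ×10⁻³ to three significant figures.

In SI units:
  magnesium alloy: σ_y = 206.0 MPa, ρ = 1830 kg/m³
  elm: σ_y = 43.85 MPa, ρ = 693.0 kg/m³
  borosilicate glass: σ_y = 57.40 MPa, ρ = 2251 kg/m³
  nylon: σ_y = 64.40 MPa, ρ = 1140 kg/m³
  elm: M = 9.56×10⁻³
  magnesium alloy: M = 7.84×10⁻³
  nylon: M = 7.04×10⁻³
  borosilicate glass: M = 3.37×10⁻³
Elm has the largest M.

elm, M = 9.56×10⁻³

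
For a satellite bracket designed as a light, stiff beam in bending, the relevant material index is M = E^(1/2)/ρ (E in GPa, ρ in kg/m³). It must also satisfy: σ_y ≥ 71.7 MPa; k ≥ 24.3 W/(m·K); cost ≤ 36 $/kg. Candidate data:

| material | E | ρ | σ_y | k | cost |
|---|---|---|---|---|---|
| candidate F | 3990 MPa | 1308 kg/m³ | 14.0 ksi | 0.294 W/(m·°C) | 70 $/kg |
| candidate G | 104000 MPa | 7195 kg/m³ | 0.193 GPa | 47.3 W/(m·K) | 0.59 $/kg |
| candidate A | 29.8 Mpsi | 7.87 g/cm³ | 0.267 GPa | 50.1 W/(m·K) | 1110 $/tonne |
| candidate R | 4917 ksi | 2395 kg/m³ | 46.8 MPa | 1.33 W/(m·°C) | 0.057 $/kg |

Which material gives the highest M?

Screen on constraints: σ_y ≥ 71.7 MPa; k ≥ 24.3 W/(m·K); cost ≤ 36 $/kg. Survivors: candidate G, candidate A.
Putting every candidate on a common basis:
  candidate G: E = 104.0 GPa, ρ = 7195 kg/m³
  candidate A: E = 205.5 GPa, ρ = 7870 kg/m³
  candidate A: M = 1.82×10⁻³
  candidate G: M = 1.42×10⁻³
Candidate A ranks first.

candidate A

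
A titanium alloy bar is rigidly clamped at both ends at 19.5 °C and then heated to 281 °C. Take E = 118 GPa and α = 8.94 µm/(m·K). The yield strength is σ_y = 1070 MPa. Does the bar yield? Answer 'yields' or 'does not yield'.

does not yield

ΔT = 261.5 K. Constrained thermal stress σ = E·α·ΔT = 118.0×10³ MPa × 8.94×10⁻⁶ × 261.5 = 276 MPa (compressive).
Compare to σ_y = 1070 MPa: σ < σ_y, so it does not yield.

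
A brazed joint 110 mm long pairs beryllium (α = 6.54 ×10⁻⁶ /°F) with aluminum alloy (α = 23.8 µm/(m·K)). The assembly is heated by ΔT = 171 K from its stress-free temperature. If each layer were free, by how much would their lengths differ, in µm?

beryllium: α = 6.54×10⁻⁶/°F × 9/5 = 11.8×10⁻⁶/K.
Δα = |11.8 − 23.8|×10⁻⁶/K = 12.0×10⁻⁶/K.
ΔL_mismatch = Δα·L·ΔT = 12.0×10⁻⁶ × 110.0 mm × 171.0 K = 226 µm.

226 µm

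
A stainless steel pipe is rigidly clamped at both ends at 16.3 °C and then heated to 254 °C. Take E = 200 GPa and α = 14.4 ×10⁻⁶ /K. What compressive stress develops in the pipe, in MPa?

685 MPa

ΔT = 237.7 K. Constrained thermal stress σ = E·α·ΔT = 200.0×10³ MPa × 14.4×10⁻⁶ × 237.7 = 685 MPa (compressive).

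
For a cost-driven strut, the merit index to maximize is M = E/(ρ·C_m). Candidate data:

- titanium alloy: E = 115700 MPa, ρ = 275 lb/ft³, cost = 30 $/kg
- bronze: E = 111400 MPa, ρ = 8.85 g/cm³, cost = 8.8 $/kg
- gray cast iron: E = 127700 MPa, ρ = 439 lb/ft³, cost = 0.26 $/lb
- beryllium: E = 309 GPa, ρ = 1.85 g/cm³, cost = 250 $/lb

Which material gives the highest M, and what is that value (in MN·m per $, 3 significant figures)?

gray cast iron, M = 31.7 MN·m per $

Putting every candidate on a common basis:
  titanium alloy: E = 115.7 GPa, ρ = 4405 kg/m³, cost = 30.00 $/kg
  bronze: E = 111.4 GPa, ρ = 8850 kg/m³, cost = 8.800 $/kg
  gray cast iron: E = 127.7 GPa, ρ = 7032 kg/m³, cost = 0.5732 $/kg
  beryllium: E = 309.0 GPa, ρ = 1850 kg/m³, cost = 551.1 $/kg
  gray cast iron: M = 31.7 MN·m per $
  bronze: M = 1.43 MN·m per $
  titanium alloy: M = 0.876 MN·m per $
  beryllium: M = 0.303 MN·m per $
The maximum is for gray cast iron.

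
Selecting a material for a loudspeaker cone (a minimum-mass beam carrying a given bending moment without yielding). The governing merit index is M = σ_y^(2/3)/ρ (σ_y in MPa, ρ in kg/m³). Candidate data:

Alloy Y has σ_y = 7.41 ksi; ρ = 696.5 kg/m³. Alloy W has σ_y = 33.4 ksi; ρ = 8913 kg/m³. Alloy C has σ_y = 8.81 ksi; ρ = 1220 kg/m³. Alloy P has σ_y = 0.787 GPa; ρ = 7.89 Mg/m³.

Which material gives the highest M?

Normalizing units and computing the index:
  alloy Y: σ_y = 51.09 MPa, ρ = 696.5 kg/m³
  alloy W: σ_y = 230.3 MPa, ρ = 8913 kg/m³
  alloy C: σ_y = 60.74 MPa, ρ = 1220 kg/m³
  alloy P: σ_y = 787.0 MPa, ρ = 7890 kg/m³
  alloy Y: M = 19.8×10⁻³
  alloy C: M = 12.7×10⁻³
  alloy P: M = 10.8×10⁻³
  alloy W: M = 4.22×10⁻³
Highest index: alloy Y.

alloy Y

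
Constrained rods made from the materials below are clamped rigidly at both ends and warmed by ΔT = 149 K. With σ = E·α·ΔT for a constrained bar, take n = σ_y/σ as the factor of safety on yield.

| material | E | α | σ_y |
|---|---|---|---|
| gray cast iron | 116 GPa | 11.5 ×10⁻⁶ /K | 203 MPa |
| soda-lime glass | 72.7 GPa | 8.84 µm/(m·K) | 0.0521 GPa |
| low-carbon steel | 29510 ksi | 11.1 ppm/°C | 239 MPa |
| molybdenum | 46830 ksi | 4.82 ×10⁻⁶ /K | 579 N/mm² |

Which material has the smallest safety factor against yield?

In consistent units (E in GPa, α in ×10⁻⁶/K, σ_y in MPa):
  gray cast iron: E = 116.0, α = 11.5, σ_y = 203.0 → σ = 199 MPa, n = 1.02
  soda-lime glass: E = 72.70, α = 8.84, σ_y = 52.10 → σ = 95.8 MPa, n = 0.544
  low-carbon steel: E = 203.5, α = 11.1, σ_y = 239.0 → σ = 337 MPa, n = 0.710
  molybdenum: E = 322.9, α = 4.82, σ_y = 579.0 → σ = 232 MPa, n = 2.50
Soda-lime glass has the lowest safety factor, n = 0.544.

soda-lime glass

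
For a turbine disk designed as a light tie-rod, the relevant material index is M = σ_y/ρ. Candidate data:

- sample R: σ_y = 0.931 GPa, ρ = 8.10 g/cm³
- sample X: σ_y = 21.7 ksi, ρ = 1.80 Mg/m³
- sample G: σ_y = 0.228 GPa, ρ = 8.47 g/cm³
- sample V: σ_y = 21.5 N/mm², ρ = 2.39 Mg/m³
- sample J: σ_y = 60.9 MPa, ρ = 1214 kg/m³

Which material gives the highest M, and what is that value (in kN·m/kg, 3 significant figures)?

sample R, M = 115 kN·m/kg

Putting every candidate on a common basis:
  sample R: σ_y = 931.0 MPa, ρ = 8100 kg/m³
  sample X: σ_y = 149.6 MPa, ρ = 1800 kg/m³
  sample G: σ_y = 228.0 MPa, ρ = 8470 kg/m³
  sample V: σ_y = 21.50 MPa, ρ = 2390 kg/m³
  sample J: σ_y = 60.90 MPa, ρ = 1214 kg/m³
  sample R: M = 115 kN·m/kg
  sample X: M = 83.1 kN·m/kg
  sample J: M = 50.2 kN·m/kg
  sample G: M = 26.9 kN·m/kg
  sample V: M = 9.00 kN·m/kg
Sample R has the largest M.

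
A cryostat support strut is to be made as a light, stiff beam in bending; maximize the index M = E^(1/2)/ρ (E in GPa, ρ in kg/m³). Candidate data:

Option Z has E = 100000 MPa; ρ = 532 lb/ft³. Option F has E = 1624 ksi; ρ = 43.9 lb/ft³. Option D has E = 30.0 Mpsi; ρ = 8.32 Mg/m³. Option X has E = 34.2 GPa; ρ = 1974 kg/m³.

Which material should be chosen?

Putting every candidate on a common basis:
  option Z: E = 100.0 GPa, ρ = 8522 kg/m³
  option F: E = 11.20 GPa, ρ = 703.2 kg/m³
  option D: E = 206.8 GPa, ρ = 8320 kg/m³
  option X: E = 34.20 GPa, ρ = 1974 kg/m³
  option F: M = 4.76×10⁻³
  option X: M = 2.96×10⁻³
  option D: M = 1.73×10⁻³
  option Z: M = 1.17×10⁻³
The maximum is for option F.

option F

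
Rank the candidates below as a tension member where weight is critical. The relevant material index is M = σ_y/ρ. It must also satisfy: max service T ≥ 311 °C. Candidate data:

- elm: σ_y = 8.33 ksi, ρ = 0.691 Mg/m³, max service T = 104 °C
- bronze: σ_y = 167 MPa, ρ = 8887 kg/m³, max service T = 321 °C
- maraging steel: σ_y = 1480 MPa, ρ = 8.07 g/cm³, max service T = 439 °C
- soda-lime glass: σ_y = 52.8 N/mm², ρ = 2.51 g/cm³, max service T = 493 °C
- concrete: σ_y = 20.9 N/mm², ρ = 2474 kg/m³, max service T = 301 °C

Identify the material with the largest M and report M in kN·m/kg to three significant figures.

Screen on constraints: max service T ≥ 311 °C. Survivors: bronze, maraging steel, soda-lime glass.
In SI units:
  bronze: σ_y = 167.0 MPa, ρ = 8887 kg/m³
  maraging steel: σ_y = 1480 MPa, ρ = 8070 kg/m³
  soda-lime glass: σ_y = 52.80 MPa, ρ = 2510 kg/m³
  maraging steel: M = 183 kN·m/kg
  soda-lime glass: M = 21.0 kN·m/kg
  bronze: M = 18.8 kN·m/kg
Maraging steel ranks first.

maraging steel, M = 183 kN·m/kg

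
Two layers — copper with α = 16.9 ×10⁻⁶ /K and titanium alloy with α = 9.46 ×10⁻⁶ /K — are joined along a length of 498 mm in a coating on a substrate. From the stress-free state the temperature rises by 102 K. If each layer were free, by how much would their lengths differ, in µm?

Δα = |16.9 − 9.46|×10⁻⁶/K = 7.44×10⁻⁶/K.
ΔL_mismatch = Δα·L·ΔT = 7.44×10⁻⁶ × 498.0 mm × 102.0 K = 378 µm.

378 µm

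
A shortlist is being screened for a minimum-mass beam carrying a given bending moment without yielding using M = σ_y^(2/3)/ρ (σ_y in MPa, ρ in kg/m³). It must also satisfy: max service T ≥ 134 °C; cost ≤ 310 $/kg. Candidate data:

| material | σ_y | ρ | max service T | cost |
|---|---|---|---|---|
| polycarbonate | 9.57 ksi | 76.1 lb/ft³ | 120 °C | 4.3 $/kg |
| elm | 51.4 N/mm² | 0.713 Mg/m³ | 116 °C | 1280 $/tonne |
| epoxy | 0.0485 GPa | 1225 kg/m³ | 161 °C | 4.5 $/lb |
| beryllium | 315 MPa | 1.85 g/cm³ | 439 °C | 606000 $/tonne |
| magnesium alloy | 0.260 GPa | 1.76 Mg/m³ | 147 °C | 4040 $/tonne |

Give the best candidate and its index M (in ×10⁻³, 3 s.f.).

magnesium alloy, M = 23.1×10⁻³

Screen on constraints: max service T ≥ 134 °C; cost ≤ 310 $/kg. Survivors: epoxy, magnesium alloy.
In SI units:
  epoxy: σ_y = 48.50 MPa, ρ = 1225 kg/m³
  magnesium alloy: σ_y = 260.0 MPa, ρ = 1760 kg/m³
  magnesium alloy: M = 23.1×10⁻³
  epoxy: M = 10.9×10⁻³
Highest index: magnesium alloy.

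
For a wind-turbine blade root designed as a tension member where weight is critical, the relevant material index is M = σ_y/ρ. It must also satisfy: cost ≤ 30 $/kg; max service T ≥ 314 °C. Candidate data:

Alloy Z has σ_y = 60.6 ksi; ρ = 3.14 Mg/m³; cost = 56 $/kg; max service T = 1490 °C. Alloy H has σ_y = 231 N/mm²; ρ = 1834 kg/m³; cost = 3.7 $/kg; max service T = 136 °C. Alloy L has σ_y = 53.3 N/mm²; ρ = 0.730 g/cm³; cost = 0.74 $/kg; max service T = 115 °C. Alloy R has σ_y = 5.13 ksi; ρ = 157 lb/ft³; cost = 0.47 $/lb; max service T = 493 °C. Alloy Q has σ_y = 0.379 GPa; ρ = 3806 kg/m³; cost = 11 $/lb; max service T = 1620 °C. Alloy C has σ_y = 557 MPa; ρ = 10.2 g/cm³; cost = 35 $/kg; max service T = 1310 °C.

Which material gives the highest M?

Screen on constraints: cost ≤ 30 $/kg; max service T ≥ 314 °C. Survivors: alloy R, alloy Q.
Putting every candidate on a common basis:
  alloy R: σ_y = 35.37 MPa, ρ = 2515 kg/m³
  alloy Q: σ_y = 379.0 MPa, ρ = 3806 kg/m³
  alloy Q: M = 99.6 kN·m/kg
  alloy R: M = 14.1 kN·m/kg
The maximum is for alloy Q.

alloy Q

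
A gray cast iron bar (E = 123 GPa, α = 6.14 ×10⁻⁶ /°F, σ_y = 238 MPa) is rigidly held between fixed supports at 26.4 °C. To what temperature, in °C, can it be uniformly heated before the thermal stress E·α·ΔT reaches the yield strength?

α = 6.14×10⁻⁶/°F × 9/5 = 11.1×10⁻⁶/K.
E·α·ΔT = 238.0 MPa ⇒ ΔT = 238.0 / (123.0×10³ × 11.1×10⁻⁶) = 175.1 K.
T = 26.4 + 175.1 = 201.5 °C.

201 °C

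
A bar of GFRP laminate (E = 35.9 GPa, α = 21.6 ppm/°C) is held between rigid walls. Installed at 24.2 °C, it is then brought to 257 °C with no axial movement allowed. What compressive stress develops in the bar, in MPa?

181 MPa

ΔT = 232.8 K. Constrained thermal stress σ = E·α·ΔT = 35.90×10³ MPa × 21.6×10⁻⁶ × 232.8 = 181 MPa (compressive).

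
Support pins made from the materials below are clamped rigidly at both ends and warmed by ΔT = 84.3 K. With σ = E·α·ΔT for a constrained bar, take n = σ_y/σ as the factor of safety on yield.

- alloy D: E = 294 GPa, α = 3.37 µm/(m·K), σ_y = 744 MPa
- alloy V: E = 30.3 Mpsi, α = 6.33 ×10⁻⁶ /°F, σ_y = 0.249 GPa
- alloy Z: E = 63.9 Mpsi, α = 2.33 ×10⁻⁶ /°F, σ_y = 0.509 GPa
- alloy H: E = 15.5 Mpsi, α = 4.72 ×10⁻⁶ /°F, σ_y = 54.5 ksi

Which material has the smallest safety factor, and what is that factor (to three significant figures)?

Converting E to GPa, α to ×10⁻⁶/K, σ_y to MPa, then σ and n for each:
  alloy D: E = 294.0, α = 3.37, σ_y = 744.0 → σ = 83.5 MPa, n = 8.91
  alloy V: E = 208.9, α = 11.4, σ_y = 249.0 → σ = 201 MPa, n = 1.24
  alloy Z: E = 440.6, α = 4.19, σ_y = 509.0 → σ = 156 MPa, n = 3.27
  alloy H: E = 106.9, α = 8.50, σ_y = 375.8 → σ = 76.5 MPa, n = 4.91
The minimum is alloy V at n = 1.24.

alloy V, n = 1.24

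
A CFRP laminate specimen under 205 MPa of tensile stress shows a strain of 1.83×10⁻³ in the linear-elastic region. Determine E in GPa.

E = σ/ε = 205 MPa / 1.83×10⁻³ = 112000 MPa = 112 GPa.

112 GPa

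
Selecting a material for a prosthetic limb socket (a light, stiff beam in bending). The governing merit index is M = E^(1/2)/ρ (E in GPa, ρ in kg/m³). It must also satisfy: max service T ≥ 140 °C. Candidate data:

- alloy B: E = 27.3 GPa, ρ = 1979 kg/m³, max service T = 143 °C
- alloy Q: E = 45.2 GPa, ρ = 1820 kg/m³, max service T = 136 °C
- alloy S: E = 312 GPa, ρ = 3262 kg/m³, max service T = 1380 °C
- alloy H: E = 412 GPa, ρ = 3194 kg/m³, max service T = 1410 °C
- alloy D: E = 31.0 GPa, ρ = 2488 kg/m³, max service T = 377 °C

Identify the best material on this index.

alloy H

Screen on constraints: max service T ≥ 140 °C. Survivors: alloy B, alloy S, alloy H, alloy D.
Per-candidate index values:
  alloy H: M = 6.35×10⁻³
  alloy S: M = 5.41×10⁻³
  alloy B: M = 2.64×10⁻³
  alloy D: M = 2.24×10⁻³
Alloy H has the largest M.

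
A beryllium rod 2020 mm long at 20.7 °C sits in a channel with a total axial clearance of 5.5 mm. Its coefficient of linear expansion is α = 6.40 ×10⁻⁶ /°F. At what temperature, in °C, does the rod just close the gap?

257 °C

α = 6.40×10⁻⁶/°F × 9/5 = 11.5×10⁻⁶/K.
α·L₀·ΔT = 5.5 mm ⇒ ΔT = 5.5 / (11.5×10⁻⁶ × 2020.0) = 236.4 K.
T = 20.7 + 236.4 = 257.1 °C.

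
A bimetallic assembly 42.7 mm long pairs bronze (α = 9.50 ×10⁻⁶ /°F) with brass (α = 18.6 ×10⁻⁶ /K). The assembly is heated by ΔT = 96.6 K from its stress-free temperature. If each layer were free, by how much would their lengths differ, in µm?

6.19 µm

bronze: α = 9.50×10⁻⁶/°F × 9/5 = 17.1×10⁻⁶/K.
Δα = |17.1 − 18.6|×10⁻⁶/K = 1.50×10⁻⁶/K.
ΔL_mismatch = Δα·L·ΔT = 1.50×10⁻⁶ × 42.7 mm × 96.6 K = 6.19 µm.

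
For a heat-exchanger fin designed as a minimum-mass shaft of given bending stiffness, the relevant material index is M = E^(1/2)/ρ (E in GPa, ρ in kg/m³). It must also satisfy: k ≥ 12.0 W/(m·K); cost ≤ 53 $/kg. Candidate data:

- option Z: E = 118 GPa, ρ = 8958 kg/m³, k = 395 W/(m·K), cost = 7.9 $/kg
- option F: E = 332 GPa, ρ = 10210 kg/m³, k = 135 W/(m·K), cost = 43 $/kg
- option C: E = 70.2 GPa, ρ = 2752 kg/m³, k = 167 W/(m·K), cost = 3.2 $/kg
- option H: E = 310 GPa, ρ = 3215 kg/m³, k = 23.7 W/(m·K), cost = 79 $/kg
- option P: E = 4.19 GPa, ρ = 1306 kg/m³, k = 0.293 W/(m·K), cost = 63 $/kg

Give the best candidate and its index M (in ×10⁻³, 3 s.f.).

option C, M = 3.04×10⁻³

Screen on constraints: k ≥ 12.0 W/(m·K); cost ≤ 53 $/kg. Survivors: option Z, option F, option C.
Evaluate M for each candidate:
  option C: M = 3.04×10⁻³
  option F: M = 1.78×10⁻³
  option Z: M = 1.21×10⁻³
Option C ranks first.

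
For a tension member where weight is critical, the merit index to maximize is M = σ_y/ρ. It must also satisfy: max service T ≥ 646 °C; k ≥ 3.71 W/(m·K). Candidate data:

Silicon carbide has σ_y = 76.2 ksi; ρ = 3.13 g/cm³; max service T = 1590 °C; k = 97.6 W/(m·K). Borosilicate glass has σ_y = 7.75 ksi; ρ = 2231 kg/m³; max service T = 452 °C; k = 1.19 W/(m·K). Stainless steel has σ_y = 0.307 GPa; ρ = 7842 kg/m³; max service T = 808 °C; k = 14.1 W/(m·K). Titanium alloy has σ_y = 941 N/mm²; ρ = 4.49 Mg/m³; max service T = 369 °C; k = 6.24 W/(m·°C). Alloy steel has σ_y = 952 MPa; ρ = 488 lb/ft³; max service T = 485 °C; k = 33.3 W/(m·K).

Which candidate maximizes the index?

Screen on constraints: max service T ≥ 646 °C; k ≥ 3.71 W/(m·K). Survivors: silicon carbide, stainless steel.
Normalizing units and computing the index:
  silicon carbide: σ_y = 525.4 MPa, ρ = 3130 kg/m³
  stainless steel: σ_y = 307.0 MPa, ρ = 7842 kg/m³
  silicon carbide: M = 168 kN·m/kg
  stainless steel: M = 39.1 kN·m/kg
Highest index: silicon carbide.

silicon carbide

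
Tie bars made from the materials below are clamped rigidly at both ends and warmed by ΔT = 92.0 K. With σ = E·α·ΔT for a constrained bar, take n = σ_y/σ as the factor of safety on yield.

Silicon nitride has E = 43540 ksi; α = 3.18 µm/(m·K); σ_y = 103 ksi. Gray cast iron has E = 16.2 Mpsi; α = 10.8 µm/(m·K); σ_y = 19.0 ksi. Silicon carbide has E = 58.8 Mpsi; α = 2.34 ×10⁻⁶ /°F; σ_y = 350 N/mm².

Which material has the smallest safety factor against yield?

gray cast iron

In consistent units (E in GPa, α in ×10⁻⁶/K, σ_y in MPa):
  silicon nitride: E = 300.2, α = 3.18, σ_y = 710.2 → σ = 87.8 MPa, n = 8.09
  gray cast iron: E = 111.7, α = 10.8, σ_y = 131.0 → σ = 111 MPa, n = 1.18
  silicon carbide: E = 405.4, α = 4.21, σ_y = 350.0 → σ = 157 MPa, n = 2.23
Smallest n: gray cast iron with n = 1.18.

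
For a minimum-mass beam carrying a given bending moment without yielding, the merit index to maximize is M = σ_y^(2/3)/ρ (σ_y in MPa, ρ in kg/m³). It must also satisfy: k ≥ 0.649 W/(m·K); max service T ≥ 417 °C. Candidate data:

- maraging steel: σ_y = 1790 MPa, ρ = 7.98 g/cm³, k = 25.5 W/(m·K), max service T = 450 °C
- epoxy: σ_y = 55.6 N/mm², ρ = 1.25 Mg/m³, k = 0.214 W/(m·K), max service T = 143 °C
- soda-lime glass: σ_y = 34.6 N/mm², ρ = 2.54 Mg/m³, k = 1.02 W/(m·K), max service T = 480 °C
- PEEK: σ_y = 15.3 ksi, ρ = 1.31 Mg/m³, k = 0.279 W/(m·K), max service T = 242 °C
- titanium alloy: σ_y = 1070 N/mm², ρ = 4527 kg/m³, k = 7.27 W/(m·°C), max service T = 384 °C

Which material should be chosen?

maraging steel

Screen on constraints: k ≥ 0.649 W/(m·K); max service T ≥ 417 °C. Survivors: maraging steel, soda-lime glass.
Normalizing units and computing the index:
  maraging steel: σ_y = 1790 MPa, ρ = 7980 kg/m³
  soda-lime glass: σ_y = 34.60 MPa, ρ = 2540 kg/m³
  maraging steel: M = 18.5×10⁻³
  soda-lime glass: M = 4.18×10⁻³
Highest index: maraging steel.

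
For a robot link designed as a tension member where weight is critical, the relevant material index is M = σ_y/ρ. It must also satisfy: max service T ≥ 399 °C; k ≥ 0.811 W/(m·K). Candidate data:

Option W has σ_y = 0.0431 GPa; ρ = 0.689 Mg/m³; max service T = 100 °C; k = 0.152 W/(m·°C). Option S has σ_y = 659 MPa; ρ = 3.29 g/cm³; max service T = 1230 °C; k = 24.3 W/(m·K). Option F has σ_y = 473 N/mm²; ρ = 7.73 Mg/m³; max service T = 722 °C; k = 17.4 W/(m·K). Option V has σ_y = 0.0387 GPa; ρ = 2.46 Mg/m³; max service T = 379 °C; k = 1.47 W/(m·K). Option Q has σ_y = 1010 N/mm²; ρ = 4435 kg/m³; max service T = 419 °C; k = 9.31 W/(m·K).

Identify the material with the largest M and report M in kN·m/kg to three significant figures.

Screen on constraints: max service T ≥ 399 °C; k ≥ 0.811 W/(m·K). Survivors: option S, option F, option Q.
Putting every candidate on a common basis:
  option S: σ_y = 659.0 MPa, ρ = 3290 kg/m³
  option F: σ_y = 473.0 MPa, ρ = 7730 kg/m³
  option Q: σ_y = 1010 MPa, ρ = 4435 kg/m³
  option Q: M = 228 kN·m/kg
  option S: M = 200 kN·m/kg
  option F: M = 61.2 kN·m/kg
The maximum is for option Q.

option Q, M = 228 kN·m/kg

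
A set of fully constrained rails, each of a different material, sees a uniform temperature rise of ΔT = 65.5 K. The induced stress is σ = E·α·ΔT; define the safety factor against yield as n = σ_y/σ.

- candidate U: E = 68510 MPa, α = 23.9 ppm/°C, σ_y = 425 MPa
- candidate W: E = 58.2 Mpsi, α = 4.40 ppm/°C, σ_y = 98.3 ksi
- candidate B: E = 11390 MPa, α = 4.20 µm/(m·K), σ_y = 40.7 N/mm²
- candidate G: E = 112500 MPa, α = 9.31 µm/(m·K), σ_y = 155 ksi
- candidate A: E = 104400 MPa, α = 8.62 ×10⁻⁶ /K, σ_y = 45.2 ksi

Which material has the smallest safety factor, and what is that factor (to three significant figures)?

candidate U, n = 3.96

Converting E to GPa, α to ×10⁻⁶/K, σ_y to MPa, then σ and n for each:
  candidate U: E = 68.51, α = 23.9, σ_y = 425.0 → σ = 107 MPa, n = 3.96
  candidate W: E = 401.3, α = 4.40, σ_y = 677.8 → σ = 116 MPa, n = 5.86
  candidate B: E = 11.39, α = 4.20, σ_y = 40.70 → σ = 3.13 MPa, n = 13.0
  candidate G: E = 112.5, α = 9.31, σ_y = 1069 → σ = 68.6 MPa, n = 15.6
  candidate A: E = 104.4, α = 8.62, σ_y = 311.6 → σ = 58.9 MPa, n = 5.29
Candidate U has the lowest safety factor, n = 3.96.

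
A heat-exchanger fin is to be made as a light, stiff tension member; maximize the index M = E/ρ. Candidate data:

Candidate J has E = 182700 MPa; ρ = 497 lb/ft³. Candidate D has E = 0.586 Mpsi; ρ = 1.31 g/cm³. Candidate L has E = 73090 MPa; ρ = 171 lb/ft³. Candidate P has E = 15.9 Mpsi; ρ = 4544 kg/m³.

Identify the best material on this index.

Convert each candidate to consistent units, then evaluate M:
  candidate J: E = 182.7 GPa, ρ = 7961 kg/m³
  candidate D: E = 4.040 GPa, ρ = 1310 kg/m³
  candidate L: E = 73.09 GPa, ρ = 2739 kg/m³
  candidate P: E = 109.6 GPa, ρ = 4544 kg/m³
  candidate L: M = 26.7 MN·m/kg
  candidate P: M = 24.1 MN·m/kg
  candidate J: M = 22.9 MN·m/kg
  candidate D: M = 3.08 MN·m/kg
Highest index: candidate L.

candidate L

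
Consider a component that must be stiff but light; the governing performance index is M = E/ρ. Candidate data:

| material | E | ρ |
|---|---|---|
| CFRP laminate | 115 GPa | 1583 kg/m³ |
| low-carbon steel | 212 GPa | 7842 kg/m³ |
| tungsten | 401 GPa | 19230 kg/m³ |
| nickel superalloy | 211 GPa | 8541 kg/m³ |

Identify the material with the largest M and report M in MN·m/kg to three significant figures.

CFRP laminate, M = 72.6 MN·m/kg

Evaluate M for each candidate:
  CFRP laminate: M = 72.6 MN·m/kg
  low-carbon steel: M = 27.0 MN·m/kg
  nickel superalloy: M = 24.7 MN·m/kg
  tungsten: M = 20.9 MN·m/kg
The maximum is for CFRP laminate.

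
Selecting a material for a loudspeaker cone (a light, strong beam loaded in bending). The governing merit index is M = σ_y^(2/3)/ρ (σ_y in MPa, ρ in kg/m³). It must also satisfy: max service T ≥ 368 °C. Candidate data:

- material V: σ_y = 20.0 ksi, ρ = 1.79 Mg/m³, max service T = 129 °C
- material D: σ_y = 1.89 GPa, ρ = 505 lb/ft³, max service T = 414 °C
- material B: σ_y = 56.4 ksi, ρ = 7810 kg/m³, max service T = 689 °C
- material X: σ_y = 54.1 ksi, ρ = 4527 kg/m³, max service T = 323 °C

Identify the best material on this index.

Screen on constraints: max service T ≥ 368 °C. Survivors: material D, material B.
After converting to SI:
  material D: σ_y = 1890 MPa, ρ = 8089 kg/m³
  material B: σ_y = 388.9 MPa, ρ = 7810 kg/m³
  material D: M = 18.9×10⁻³
  material B: M = 6.82×10⁻³
Material D has the largest M.

material D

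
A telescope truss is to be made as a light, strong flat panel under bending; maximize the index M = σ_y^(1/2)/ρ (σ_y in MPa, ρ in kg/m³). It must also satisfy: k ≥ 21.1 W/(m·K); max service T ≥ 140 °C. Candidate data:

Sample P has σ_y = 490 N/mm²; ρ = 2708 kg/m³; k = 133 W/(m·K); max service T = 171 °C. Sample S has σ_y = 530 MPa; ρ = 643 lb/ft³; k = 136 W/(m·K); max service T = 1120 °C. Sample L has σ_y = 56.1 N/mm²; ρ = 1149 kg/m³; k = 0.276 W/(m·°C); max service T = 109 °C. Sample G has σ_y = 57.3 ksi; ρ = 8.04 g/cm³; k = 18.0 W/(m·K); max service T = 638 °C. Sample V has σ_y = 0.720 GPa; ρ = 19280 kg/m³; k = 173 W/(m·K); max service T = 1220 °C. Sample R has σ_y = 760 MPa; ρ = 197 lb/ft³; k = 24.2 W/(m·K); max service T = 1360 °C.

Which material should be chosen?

sample R

Screen on constraints: k ≥ 21.1 W/(m·K); max service T ≥ 140 °C. Survivors: sample P, sample S, sample V, sample R.
Convert each candidate to consistent units, then evaluate M:
  sample P: σ_y = 490.0 MPa, ρ = 2708 kg/m³
  sample S: σ_y = 530.0 MPa, ρ = 10300 kg/m³
  sample V: σ_y = 720.0 MPa, ρ = 19280 kg/m³
  sample R: σ_y = 760.0 MPa, ρ = 3156 kg/m³
  sample R: M = 8.74×10⁻³
  sample P: M = 8.17×10⁻³
  sample S: M = 2.24×10⁻³
  sample V: M = 1.39×10⁻³
Highest index: sample R.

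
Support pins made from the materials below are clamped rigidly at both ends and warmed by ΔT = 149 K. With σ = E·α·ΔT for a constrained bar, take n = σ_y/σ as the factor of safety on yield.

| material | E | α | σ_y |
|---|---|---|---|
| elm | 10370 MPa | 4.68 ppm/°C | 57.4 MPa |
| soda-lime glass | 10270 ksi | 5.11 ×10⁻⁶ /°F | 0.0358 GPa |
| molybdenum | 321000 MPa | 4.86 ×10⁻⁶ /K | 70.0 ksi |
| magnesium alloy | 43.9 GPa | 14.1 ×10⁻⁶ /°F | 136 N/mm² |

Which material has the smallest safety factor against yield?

soda-lime glass

In consistent units (E in GPa, α in ×10⁻⁶/K, σ_y in MPa):
  elm: E = 10.37, α = 4.68, σ_y = 57.40 → σ = 7.23 MPa, n = 7.94
  soda-lime glass: E = 70.81, α = 9.20, σ_y = 35.80 → σ = 97.0 MPa, n = 0.369
  molybdenum: E = 321.0, α = 4.86, σ_y = 482.6 → σ = 232 MPa, n = 2.08
  magnesium alloy: E = 43.90, α = 25.4, σ_y = 136.0 → σ = 166 MPa, n = 0.819
Soda-lime glass has the lowest safety factor, n = 0.369.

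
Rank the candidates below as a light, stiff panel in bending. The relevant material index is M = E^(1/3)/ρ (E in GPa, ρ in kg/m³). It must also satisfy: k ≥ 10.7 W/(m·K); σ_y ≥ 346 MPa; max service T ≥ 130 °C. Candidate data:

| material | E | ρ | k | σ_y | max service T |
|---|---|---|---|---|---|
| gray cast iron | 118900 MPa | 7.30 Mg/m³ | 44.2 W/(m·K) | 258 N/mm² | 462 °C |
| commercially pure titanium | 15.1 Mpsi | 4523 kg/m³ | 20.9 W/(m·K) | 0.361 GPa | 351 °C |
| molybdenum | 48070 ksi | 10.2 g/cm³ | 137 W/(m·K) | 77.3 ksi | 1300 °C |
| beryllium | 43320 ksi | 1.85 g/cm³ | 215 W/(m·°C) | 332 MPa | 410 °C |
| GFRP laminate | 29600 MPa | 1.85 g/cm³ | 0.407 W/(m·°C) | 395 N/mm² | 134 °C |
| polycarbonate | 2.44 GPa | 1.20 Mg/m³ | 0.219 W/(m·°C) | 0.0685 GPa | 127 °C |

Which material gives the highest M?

commercially pure titanium

Screen on constraints: k ≥ 10.7 W/(m·K); σ_y ≥ 346 MPa; max service T ≥ 130 °C. Survivors: commercially pure titanium, molybdenum.
Convert each candidate to consistent units, then evaluate M:
  commercially pure titanium: E = 104.1 GPa, ρ = 4523 kg/m³
  molybdenum: E = 331.4 GPa, ρ = 10200 kg/m³
  commercially pure titanium: M = 1.04×10⁻³
  molybdenum: M = 0.678×10⁻³
The maximum is for commercially pure titanium.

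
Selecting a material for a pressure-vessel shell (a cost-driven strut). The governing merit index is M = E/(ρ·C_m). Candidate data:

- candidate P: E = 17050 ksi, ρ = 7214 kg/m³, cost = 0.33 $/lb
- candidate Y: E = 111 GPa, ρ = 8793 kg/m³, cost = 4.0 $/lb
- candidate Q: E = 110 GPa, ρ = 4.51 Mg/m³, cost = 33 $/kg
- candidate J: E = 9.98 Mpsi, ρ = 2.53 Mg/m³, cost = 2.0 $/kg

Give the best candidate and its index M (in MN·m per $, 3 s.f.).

In SI units:
  candidate P: E = 117.6 GPa, ρ = 7214 kg/m³, cost = 0.7275 $/kg
  candidate Y: E = 111.0 GPa, ρ = 8793 kg/m³, cost = 8.818 $/kg
  candidate Q: E = 110.0 GPa, ρ = 4510 kg/m³, cost = 33.00 $/kg
  candidate J: E = 68.81 GPa, ρ = 2530 kg/m³, cost = 2.000 $/kg
  candidate P: M = 22.4 MN·m per $
  candidate J: M = 13.6 MN·m per $
  candidate Y: M = 1.43 MN·m per $
  candidate Q: M = 0.739 MN·m per $
Candidate P ranks first.

candidate P, M = 22.4 MN·m per $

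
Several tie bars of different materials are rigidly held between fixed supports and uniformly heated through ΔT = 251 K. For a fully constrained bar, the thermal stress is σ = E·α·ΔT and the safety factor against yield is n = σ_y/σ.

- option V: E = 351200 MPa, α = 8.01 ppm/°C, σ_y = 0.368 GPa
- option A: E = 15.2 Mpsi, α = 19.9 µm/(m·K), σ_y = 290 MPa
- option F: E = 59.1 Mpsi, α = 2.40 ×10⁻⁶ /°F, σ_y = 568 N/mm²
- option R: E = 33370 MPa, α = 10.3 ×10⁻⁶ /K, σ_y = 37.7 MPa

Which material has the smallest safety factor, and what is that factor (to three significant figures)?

In consistent units (E in GPa, α in ×10⁻⁶/K, σ_y in MPa):
  option V: E = 351.2, α = 8.01, σ_y = 368.0 → σ = 706 MPa, n = 0.521
  option A: E = 104.8, α = 19.9, σ_y = 290.0 → σ = 523 MPa, n = 0.554
  option F: E = 407.5, α = 4.32, σ_y = 568.0 → σ = 442 MPa, n = 1.29
  option R: E = 33.37, α = 10.3, σ_y = 37.70 → σ = 86.3 MPa, n = 0.437
The minimum is option R at n = 0.437.

option R, n = 0.437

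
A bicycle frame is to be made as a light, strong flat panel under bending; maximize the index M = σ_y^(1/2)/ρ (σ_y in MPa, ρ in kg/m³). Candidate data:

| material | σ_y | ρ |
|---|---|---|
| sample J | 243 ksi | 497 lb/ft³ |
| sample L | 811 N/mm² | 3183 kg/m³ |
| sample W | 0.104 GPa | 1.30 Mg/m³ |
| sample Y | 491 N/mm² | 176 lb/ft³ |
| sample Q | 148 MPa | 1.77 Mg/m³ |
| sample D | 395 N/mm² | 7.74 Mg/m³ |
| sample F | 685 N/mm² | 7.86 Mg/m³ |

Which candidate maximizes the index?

Normalizing units and computing the index:
  sample J: σ_y = 1675 MPa, ρ = 7961 kg/m³
  sample L: σ_y = 811.0 MPa, ρ = 3183 kg/m³
  sample W: σ_y = 104.0 MPa, ρ = 1300 kg/m³
  sample Y: σ_y = 491.0 MPa, ρ = 2819 kg/m³
  sample Q: σ_y = 148.0 MPa, ρ = 1770 kg/m³
  sample D: σ_y = 395.0 MPa, ρ = 7740 kg/m³
  sample F: σ_y = 685.0 MPa, ρ = 7860 kg/m³
  sample L: M = 8.95×10⁻³
  sample Y: M = 7.86×10⁻³
  sample W: M = 7.84×10⁻³
  sample Q: M = 6.87×10⁻³
  sample J: M = 5.14×10⁻³
  sample F: M = 3.33×10⁻³
  sample D: M = 2.57×10⁻³
Highest index: sample L.

sample L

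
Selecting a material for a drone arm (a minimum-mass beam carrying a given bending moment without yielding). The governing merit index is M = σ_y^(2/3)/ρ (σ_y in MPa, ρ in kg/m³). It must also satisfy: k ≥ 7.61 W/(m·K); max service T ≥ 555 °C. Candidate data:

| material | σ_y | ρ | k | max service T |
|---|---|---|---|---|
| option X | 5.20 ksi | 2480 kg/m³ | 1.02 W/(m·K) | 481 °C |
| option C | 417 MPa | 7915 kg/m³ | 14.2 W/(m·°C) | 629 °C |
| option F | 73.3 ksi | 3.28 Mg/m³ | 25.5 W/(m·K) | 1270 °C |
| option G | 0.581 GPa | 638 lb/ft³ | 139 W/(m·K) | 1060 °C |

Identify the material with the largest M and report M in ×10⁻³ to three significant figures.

option F, M = 19.3×10⁻³

Screen on constraints: k ≥ 7.61 W/(m·K); max service T ≥ 555 °C. Survivors: option C, option F, option G.
After converting to SI:
  option C: σ_y = 417.0 MPa, ρ = 7915 kg/m³
  option F: σ_y = 505.4 MPa, ρ = 3280 kg/m³
  option G: σ_y = 581.0 MPa, ρ = 10220 kg/m³
  option F: M = 19.3×10⁻³
  option C: M = 7.05×10⁻³
  option G: M = 6.81×10⁻³
Highest index: option F.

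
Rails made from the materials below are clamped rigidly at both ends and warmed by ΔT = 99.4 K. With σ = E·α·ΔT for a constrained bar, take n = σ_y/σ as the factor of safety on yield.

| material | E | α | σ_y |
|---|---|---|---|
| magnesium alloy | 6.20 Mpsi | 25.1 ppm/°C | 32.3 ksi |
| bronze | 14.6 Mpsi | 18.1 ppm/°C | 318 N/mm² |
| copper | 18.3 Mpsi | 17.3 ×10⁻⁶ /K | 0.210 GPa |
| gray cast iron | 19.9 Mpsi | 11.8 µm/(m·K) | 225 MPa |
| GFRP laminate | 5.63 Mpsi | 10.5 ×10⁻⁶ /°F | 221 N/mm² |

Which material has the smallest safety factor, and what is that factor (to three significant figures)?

With everything in SI (GPa, ×10⁻⁶/K, MPa):
  magnesium alloy: E = 42.75, α = 25.1, σ_y = 222.7 → σ = 107 MPa, n = 2.09
  bronze: E = 100.7, α = 18.1, σ_y = 318.0 → σ = 181 MPa, n = 1.76
  copper: E = 126.2, α = 17.3, σ_y = 210.0 → σ = 217 MPa, n = 0.968
  gray cast iron: E = 137.2, α = 11.8, σ_y = 225.0 → σ = 161 MPa, n = 1.40
  GFRP laminate: E = 38.82, α = 18.9, σ_y = 221.0 → σ = 72.9 MPa, n = 3.03
Smallest n: copper with n = 0.968.

copper, n = 0.968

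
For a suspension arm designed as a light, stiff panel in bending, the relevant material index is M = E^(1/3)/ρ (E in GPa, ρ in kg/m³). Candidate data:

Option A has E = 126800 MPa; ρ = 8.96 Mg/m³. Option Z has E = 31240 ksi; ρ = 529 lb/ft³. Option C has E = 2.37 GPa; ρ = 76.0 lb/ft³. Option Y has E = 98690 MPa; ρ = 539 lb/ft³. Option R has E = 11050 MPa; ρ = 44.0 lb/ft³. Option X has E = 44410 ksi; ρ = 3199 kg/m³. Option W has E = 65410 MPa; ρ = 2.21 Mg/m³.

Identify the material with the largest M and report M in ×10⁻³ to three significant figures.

After converting to SI:
  option A: E = 126.8 GPa, ρ = 8960 kg/m³
  option Z: E = 215.4 GPa, ρ = 8474 kg/m³
  option C: E = 2.370 GPa, ρ = 1217 kg/m³
  option Y: E = 98.69 GPa, ρ = 8634 kg/m³
  option R: E = 11.05 GPa, ρ = 704.8 kg/m³
  option X: E = 306.2 GPa, ρ = 3199 kg/m³
  option W: E = 65.41 GPa, ρ = 2210 kg/m³
  option R: M = 3.16×10⁻³
  option X: M = 2.11×10⁻³
  option W: M = 1.82×10⁻³
  option C: M = 1.10×10⁻³
  option Z: M = 0.707×10⁻³
  option A: M = 0.561×10⁻³
  option Y: M = 0.535×10⁻³
Option R has the largest M.

option R, M = 3.16×10⁻³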